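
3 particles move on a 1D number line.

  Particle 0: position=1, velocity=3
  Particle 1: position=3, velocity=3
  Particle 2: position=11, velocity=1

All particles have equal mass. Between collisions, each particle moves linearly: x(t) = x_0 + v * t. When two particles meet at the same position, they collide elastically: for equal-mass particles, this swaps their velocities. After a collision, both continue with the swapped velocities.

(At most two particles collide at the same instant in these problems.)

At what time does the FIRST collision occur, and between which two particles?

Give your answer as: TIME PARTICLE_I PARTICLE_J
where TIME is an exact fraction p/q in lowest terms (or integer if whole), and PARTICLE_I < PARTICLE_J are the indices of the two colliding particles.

Answer: 4 1 2

Derivation:
Pair (0,1): pos 1,3 vel 3,3 -> not approaching (rel speed 0 <= 0)
Pair (1,2): pos 3,11 vel 3,1 -> gap=8, closing at 2/unit, collide at t=4
Earliest collision: t=4 between 1 and 2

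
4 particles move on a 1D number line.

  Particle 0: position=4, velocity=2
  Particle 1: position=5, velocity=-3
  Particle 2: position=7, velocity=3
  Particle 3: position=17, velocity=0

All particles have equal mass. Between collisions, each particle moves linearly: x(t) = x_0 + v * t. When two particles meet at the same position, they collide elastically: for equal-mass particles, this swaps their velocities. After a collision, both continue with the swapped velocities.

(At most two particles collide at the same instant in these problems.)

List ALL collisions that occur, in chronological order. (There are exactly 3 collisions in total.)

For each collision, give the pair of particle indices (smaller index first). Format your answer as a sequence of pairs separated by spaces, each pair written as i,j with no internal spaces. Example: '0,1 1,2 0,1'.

Collision at t=1/5: particles 0 and 1 swap velocities; positions: p0=22/5 p1=22/5 p2=38/5 p3=17; velocities now: v0=-3 v1=2 v2=3 v3=0
Collision at t=10/3: particles 2 and 3 swap velocities; positions: p0=-5 p1=32/3 p2=17 p3=17; velocities now: v0=-3 v1=2 v2=0 v3=3
Collision at t=13/2: particles 1 and 2 swap velocities; positions: p0=-29/2 p1=17 p2=17 p3=53/2; velocities now: v0=-3 v1=0 v2=2 v3=3

Answer: 0,1 2,3 1,2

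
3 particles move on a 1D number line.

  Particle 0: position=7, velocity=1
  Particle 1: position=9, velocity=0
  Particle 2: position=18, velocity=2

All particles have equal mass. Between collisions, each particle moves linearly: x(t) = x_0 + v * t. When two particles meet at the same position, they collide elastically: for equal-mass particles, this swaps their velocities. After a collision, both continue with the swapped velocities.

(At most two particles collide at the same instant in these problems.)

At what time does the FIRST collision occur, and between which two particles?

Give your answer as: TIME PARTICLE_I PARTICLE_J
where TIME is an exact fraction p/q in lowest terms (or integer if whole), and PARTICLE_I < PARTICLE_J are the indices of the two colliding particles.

Answer: 2 0 1

Derivation:
Pair (0,1): pos 7,9 vel 1,0 -> gap=2, closing at 1/unit, collide at t=2
Pair (1,2): pos 9,18 vel 0,2 -> not approaching (rel speed -2 <= 0)
Earliest collision: t=2 between 0 and 1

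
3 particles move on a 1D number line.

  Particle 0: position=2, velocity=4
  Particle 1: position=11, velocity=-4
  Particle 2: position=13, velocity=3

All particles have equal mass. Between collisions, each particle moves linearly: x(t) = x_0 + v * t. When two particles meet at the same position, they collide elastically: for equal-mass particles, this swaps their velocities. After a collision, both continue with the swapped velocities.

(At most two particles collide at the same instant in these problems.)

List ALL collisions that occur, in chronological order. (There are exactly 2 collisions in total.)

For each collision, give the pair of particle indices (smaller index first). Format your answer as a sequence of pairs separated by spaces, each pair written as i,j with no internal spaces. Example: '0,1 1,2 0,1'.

Answer: 0,1 1,2

Derivation:
Collision at t=9/8: particles 0 and 1 swap velocities; positions: p0=13/2 p1=13/2 p2=131/8; velocities now: v0=-4 v1=4 v2=3
Collision at t=11: particles 1 and 2 swap velocities; positions: p0=-33 p1=46 p2=46; velocities now: v0=-4 v1=3 v2=4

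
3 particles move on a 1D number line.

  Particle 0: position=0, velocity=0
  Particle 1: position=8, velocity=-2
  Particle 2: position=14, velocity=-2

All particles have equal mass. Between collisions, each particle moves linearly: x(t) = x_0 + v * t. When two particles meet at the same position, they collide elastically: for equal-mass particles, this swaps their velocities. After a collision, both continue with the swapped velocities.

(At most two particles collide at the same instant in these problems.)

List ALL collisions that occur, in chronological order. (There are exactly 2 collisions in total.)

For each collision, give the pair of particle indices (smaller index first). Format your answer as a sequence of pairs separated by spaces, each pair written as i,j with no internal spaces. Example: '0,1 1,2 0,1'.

Collision at t=4: particles 0 and 1 swap velocities; positions: p0=0 p1=0 p2=6; velocities now: v0=-2 v1=0 v2=-2
Collision at t=7: particles 1 and 2 swap velocities; positions: p0=-6 p1=0 p2=0; velocities now: v0=-2 v1=-2 v2=0

Answer: 0,1 1,2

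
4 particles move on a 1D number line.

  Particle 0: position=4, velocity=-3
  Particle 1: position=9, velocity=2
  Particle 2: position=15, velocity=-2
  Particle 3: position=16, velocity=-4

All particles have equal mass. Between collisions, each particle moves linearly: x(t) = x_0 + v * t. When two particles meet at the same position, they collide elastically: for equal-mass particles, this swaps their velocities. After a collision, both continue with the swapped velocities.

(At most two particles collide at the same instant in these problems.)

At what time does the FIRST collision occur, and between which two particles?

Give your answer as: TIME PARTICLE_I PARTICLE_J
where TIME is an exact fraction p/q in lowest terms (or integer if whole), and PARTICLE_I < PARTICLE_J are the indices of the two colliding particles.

Pair (0,1): pos 4,9 vel -3,2 -> not approaching (rel speed -5 <= 0)
Pair (1,2): pos 9,15 vel 2,-2 -> gap=6, closing at 4/unit, collide at t=3/2
Pair (2,3): pos 15,16 vel -2,-4 -> gap=1, closing at 2/unit, collide at t=1/2
Earliest collision: t=1/2 between 2 and 3

Answer: 1/2 2 3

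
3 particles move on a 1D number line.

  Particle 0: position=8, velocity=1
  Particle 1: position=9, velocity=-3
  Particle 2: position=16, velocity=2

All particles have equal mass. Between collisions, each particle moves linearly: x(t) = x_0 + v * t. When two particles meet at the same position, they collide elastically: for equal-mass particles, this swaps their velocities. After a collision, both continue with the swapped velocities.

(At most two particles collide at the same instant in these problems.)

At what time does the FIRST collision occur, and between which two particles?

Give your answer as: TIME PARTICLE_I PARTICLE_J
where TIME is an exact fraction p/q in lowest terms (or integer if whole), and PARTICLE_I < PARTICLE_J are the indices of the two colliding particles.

Pair (0,1): pos 8,9 vel 1,-3 -> gap=1, closing at 4/unit, collide at t=1/4
Pair (1,2): pos 9,16 vel -3,2 -> not approaching (rel speed -5 <= 0)
Earliest collision: t=1/4 between 0 and 1

Answer: 1/4 0 1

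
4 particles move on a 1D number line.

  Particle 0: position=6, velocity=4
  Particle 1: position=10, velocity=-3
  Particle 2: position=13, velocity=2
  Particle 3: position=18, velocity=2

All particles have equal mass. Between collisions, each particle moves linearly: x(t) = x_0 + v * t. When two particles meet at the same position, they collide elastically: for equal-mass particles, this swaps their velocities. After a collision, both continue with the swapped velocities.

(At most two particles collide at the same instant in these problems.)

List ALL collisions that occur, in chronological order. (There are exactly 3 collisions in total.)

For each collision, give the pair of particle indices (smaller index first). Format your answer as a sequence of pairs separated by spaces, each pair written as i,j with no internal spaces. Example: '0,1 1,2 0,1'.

Collision at t=4/7: particles 0 and 1 swap velocities; positions: p0=58/7 p1=58/7 p2=99/7 p3=134/7; velocities now: v0=-3 v1=4 v2=2 v3=2
Collision at t=7/2: particles 1 and 2 swap velocities; positions: p0=-1/2 p1=20 p2=20 p3=25; velocities now: v0=-3 v1=2 v2=4 v3=2
Collision at t=6: particles 2 and 3 swap velocities; positions: p0=-8 p1=25 p2=30 p3=30; velocities now: v0=-3 v1=2 v2=2 v3=4

Answer: 0,1 1,2 2,3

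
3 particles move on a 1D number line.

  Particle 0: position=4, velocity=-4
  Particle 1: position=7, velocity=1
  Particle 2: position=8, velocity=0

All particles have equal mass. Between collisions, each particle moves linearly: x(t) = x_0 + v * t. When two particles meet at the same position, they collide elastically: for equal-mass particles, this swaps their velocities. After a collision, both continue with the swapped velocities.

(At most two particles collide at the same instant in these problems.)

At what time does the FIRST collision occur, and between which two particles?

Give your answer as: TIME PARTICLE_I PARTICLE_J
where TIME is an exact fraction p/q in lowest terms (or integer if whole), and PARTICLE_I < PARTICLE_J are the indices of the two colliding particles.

Answer: 1 1 2

Derivation:
Pair (0,1): pos 4,7 vel -4,1 -> not approaching (rel speed -5 <= 0)
Pair (1,2): pos 7,8 vel 1,0 -> gap=1, closing at 1/unit, collide at t=1
Earliest collision: t=1 between 1 and 2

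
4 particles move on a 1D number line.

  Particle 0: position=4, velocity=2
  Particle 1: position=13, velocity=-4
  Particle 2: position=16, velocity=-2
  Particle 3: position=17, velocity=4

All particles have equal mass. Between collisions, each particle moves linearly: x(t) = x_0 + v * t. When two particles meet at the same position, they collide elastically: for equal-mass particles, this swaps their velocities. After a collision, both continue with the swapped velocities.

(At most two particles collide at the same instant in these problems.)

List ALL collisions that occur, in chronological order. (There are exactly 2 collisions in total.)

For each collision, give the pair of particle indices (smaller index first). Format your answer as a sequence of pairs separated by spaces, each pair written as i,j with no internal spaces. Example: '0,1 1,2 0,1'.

Collision at t=3/2: particles 0 and 1 swap velocities; positions: p0=7 p1=7 p2=13 p3=23; velocities now: v0=-4 v1=2 v2=-2 v3=4
Collision at t=3: particles 1 and 2 swap velocities; positions: p0=1 p1=10 p2=10 p3=29; velocities now: v0=-4 v1=-2 v2=2 v3=4

Answer: 0,1 1,2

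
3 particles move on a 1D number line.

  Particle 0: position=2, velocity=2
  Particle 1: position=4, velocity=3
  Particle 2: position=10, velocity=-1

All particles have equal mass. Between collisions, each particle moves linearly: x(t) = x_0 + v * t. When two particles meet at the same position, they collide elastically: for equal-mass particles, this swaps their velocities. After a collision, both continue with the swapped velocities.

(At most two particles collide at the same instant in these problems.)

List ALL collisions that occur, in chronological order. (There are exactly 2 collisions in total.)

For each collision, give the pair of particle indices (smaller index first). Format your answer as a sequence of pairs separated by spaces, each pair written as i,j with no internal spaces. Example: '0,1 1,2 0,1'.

Answer: 1,2 0,1

Derivation:
Collision at t=3/2: particles 1 and 2 swap velocities; positions: p0=5 p1=17/2 p2=17/2; velocities now: v0=2 v1=-1 v2=3
Collision at t=8/3: particles 0 and 1 swap velocities; positions: p0=22/3 p1=22/3 p2=12; velocities now: v0=-1 v1=2 v2=3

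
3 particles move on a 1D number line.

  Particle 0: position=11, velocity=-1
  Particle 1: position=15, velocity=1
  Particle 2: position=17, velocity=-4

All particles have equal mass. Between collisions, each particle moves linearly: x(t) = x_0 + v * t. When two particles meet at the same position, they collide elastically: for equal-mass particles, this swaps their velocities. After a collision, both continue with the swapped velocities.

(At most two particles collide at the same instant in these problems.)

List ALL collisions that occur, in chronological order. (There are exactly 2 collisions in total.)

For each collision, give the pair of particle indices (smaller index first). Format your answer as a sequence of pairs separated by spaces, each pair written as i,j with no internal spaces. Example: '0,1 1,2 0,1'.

Answer: 1,2 0,1

Derivation:
Collision at t=2/5: particles 1 and 2 swap velocities; positions: p0=53/5 p1=77/5 p2=77/5; velocities now: v0=-1 v1=-4 v2=1
Collision at t=2: particles 0 and 1 swap velocities; positions: p0=9 p1=9 p2=17; velocities now: v0=-4 v1=-1 v2=1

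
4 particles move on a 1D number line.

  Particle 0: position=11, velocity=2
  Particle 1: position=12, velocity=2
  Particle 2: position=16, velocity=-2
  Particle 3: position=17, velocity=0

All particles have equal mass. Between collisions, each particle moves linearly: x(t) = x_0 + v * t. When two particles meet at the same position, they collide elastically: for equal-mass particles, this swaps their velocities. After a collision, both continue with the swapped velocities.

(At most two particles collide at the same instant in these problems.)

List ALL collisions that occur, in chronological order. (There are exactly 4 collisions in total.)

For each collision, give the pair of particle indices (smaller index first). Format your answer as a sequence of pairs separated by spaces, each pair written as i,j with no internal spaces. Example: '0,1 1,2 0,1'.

Answer: 1,2 0,1 2,3 1,2

Derivation:
Collision at t=1: particles 1 and 2 swap velocities; positions: p0=13 p1=14 p2=14 p3=17; velocities now: v0=2 v1=-2 v2=2 v3=0
Collision at t=5/4: particles 0 and 1 swap velocities; positions: p0=27/2 p1=27/2 p2=29/2 p3=17; velocities now: v0=-2 v1=2 v2=2 v3=0
Collision at t=5/2: particles 2 and 3 swap velocities; positions: p0=11 p1=16 p2=17 p3=17; velocities now: v0=-2 v1=2 v2=0 v3=2
Collision at t=3: particles 1 and 2 swap velocities; positions: p0=10 p1=17 p2=17 p3=18; velocities now: v0=-2 v1=0 v2=2 v3=2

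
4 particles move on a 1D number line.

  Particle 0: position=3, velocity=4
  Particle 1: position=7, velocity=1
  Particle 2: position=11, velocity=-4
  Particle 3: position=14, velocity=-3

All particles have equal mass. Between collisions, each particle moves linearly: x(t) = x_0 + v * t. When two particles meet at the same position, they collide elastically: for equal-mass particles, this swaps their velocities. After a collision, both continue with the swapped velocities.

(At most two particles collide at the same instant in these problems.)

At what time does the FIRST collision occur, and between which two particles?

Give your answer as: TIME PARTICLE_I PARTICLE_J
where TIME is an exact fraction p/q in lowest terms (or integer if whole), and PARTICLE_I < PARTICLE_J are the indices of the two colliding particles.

Answer: 4/5 1 2

Derivation:
Pair (0,1): pos 3,7 vel 4,1 -> gap=4, closing at 3/unit, collide at t=4/3
Pair (1,2): pos 7,11 vel 1,-4 -> gap=4, closing at 5/unit, collide at t=4/5
Pair (2,3): pos 11,14 vel -4,-3 -> not approaching (rel speed -1 <= 0)
Earliest collision: t=4/5 between 1 and 2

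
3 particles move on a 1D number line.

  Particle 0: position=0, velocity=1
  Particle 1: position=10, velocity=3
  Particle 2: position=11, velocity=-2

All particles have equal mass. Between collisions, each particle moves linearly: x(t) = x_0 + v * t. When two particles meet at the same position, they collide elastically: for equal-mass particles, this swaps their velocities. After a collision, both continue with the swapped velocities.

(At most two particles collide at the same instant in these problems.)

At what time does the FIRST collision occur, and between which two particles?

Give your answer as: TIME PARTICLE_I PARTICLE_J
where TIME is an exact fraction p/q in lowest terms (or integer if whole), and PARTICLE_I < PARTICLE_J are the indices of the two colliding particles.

Answer: 1/5 1 2

Derivation:
Pair (0,1): pos 0,10 vel 1,3 -> not approaching (rel speed -2 <= 0)
Pair (1,2): pos 10,11 vel 3,-2 -> gap=1, closing at 5/unit, collide at t=1/5
Earliest collision: t=1/5 between 1 and 2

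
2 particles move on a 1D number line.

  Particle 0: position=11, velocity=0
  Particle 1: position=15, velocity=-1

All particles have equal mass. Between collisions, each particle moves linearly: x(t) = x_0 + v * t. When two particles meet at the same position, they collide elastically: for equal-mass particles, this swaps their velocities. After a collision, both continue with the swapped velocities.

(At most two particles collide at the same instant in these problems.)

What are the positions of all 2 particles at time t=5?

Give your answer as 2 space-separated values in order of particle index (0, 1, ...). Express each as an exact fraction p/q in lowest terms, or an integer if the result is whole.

Collision at t=4: particles 0 and 1 swap velocities; positions: p0=11 p1=11; velocities now: v0=-1 v1=0
Advance to t=5 (no further collisions before then); velocities: v0=-1 v1=0; positions = 10 11

Answer: 10 11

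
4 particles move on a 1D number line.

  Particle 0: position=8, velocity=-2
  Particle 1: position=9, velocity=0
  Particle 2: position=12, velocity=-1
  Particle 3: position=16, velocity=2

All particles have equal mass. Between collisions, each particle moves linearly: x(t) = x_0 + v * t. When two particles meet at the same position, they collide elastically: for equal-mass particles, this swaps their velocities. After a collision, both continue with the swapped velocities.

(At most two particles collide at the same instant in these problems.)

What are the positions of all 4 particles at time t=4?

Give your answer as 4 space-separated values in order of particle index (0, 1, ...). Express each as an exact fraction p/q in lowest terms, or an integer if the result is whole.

Answer: 0 8 9 24

Derivation:
Collision at t=3: particles 1 and 2 swap velocities; positions: p0=2 p1=9 p2=9 p3=22; velocities now: v0=-2 v1=-1 v2=0 v3=2
Advance to t=4 (no further collisions before then); velocities: v0=-2 v1=-1 v2=0 v3=2; positions = 0 8 9 24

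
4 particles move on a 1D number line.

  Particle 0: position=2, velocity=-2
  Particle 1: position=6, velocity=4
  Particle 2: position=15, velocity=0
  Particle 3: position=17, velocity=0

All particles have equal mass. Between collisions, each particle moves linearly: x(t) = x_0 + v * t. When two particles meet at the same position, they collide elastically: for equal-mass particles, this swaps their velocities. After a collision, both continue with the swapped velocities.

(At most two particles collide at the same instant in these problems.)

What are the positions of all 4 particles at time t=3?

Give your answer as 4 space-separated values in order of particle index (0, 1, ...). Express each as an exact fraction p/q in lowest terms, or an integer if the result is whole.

Collision at t=9/4: particles 1 and 2 swap velocities; positions: p0=-5/2 p1=15 p2=15 p3=17; velocities now: v0=-2 v1=0 v2=4 v3=0
Collision at t=11/4: particles 2 and 3 swap velocities; positions: p0=-7/2 p1=15 p2=17 p3=17; velocities now: v0=-2 v1=0 v2=0 v3=4
Advance to t=3 (no further collisions before then); velocities: v0=-2 v1=0 v2=0 v3=4; positions = -4 15 17 18

Answer: -4 15 17 18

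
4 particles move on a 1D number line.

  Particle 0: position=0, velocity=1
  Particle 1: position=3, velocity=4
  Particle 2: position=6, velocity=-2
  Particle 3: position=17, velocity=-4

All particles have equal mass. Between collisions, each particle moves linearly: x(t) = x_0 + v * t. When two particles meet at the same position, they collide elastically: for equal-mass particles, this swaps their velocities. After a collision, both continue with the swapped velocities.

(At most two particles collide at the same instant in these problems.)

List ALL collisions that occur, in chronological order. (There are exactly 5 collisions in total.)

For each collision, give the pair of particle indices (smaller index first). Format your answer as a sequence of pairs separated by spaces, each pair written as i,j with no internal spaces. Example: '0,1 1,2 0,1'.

Answer: 1,2 2,3 0,1 1,2 0,1

Derivation:
Collision at t=1/2: particles 1 and 2 swap velocities; positions: p0=1/2 p1=5 p2=5 p3=15; velocities now: v0=1 v1=-2 v2=4 v3=-4
Collision at t=7/4: particles 2 and 3 swap velocities; positions: p0=7/4 p1=5/2 p2=10 p3=10; velocities now: v0=1 v1=-2 v2=-4 v3=4
Collision at t=2: particles 0 and 1 swap velocities; positions: p0=2 p1=2 p2=9 p3=11; velocities now: v0=-2 v1=1 v2=-4 v3=4
Collision at t=17/5: particles 1 and 2 swap velocities; positions: p0=-4/5 p1=17/5 p2=17/5 p3=83/5; velocities now: v0=-2 v1=-4 v2=1 v3=4
Collision at t=11/2: particles 0 and 1 swap velocities; positions: p0=-5 p1=-5 p2=11/2 p3=25; velocities now: v0=-4 v1=-2 v2=1 v3=4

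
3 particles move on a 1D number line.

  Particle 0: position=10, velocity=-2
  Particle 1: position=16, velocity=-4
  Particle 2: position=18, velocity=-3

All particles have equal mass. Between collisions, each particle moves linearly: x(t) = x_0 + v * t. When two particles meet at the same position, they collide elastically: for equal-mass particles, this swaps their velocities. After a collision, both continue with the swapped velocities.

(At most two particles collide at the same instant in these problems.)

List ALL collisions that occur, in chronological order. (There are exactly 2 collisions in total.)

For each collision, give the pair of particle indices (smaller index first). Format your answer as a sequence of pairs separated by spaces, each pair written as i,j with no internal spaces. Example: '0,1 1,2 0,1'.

Answer: 0,1 1,2

Derivation:
Collision at t=3: particles 0 and 1 swap velocities; positions: p0=4 p1=4 p2=9; velocities now: v0=-4 v1=-2 v2=-3
Collision at t=8: particles 1 and 2 swap velocities; positions: p0=-16 p1=-6 p2=-6; velocities now: v0=-4 v1=-3 v2=-2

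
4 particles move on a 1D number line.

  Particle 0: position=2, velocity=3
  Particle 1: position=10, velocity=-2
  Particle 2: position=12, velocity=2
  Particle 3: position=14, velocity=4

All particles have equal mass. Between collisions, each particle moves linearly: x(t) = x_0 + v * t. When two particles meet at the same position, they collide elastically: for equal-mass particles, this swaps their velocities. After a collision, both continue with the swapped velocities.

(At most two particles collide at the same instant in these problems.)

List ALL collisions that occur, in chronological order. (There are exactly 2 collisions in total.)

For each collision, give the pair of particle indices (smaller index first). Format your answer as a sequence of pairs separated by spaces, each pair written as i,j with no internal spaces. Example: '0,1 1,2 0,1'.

Answer: 0,1 1,2

Derivation:
Collision at t=8/5: particles 0 and 1 swap velocities; positions: p0=34/5 p1=34/5 p2=76/5 p3=102/5; velocities now: v0=-2 v1=3 v2=2 v3=4
Collision at t=10: particles 1 and 2 swap velocities; positions: p0=-10 p1=32 p2=32 p3=54; velocities now: v0=-2 v1=2 v2=3 v3=4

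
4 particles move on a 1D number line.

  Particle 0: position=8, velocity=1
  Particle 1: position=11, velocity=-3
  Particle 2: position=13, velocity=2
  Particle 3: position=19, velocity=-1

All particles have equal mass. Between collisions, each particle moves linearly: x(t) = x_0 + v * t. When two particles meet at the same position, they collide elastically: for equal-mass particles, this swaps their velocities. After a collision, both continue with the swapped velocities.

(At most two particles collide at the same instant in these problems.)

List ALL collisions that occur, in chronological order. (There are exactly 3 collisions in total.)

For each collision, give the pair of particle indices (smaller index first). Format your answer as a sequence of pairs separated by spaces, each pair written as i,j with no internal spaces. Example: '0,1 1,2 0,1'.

Collision at t=3/4: particles 0 and 1 swap velocities; positions: p0=35/4 p1=35/4 p2=29/2 p3=73/4; velocities now: v0=-3 v1=1 v2=2 v3=-1
Collision at t=2: particles 2 and 3 swap velocities; positions: p0=5 p1=10 p2=17 p3=17; velocities now: v0=-3 v1=1 v2=-1 v3=2
Collision at t=11/2: particles 1 and 2 swap velocities; positions: p0=-11/2 p1=27/2 p2=27/2 p3=24; velocities now: v0=-3 v1=-1 v2=1 v3=2

Answer: 0,1 2,3 1,2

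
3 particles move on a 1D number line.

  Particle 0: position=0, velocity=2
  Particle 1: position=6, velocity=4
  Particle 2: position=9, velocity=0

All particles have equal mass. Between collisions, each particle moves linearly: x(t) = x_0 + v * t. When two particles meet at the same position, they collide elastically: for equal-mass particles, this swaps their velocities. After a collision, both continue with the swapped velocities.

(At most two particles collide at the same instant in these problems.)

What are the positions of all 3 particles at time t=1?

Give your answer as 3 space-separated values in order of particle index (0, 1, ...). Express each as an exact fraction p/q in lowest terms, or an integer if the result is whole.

Answer: 2 9 10

Derivation:
Collision at t=3/4: particles 1 and 2 swap velocities; positions: p0=3/2 p1=9 p2=9; velocities now: v0=2 v1=0 v2=4
Advance to t=1 (no further collisions before then); velocities: v0=2 v1=0 v2=4; positions = 2 9 10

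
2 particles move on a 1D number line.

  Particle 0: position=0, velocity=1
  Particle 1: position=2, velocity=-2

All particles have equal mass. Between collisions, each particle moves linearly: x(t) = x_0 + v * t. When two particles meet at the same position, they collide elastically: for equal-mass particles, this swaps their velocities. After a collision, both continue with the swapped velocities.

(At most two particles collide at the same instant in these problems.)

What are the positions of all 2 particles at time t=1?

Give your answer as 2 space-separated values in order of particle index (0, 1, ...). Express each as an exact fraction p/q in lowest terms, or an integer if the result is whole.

Collision at t=2/3: particles 0 and 1 swap velocities; positions: p0=2/3 p1=2/3; velocities now: v0=-2 v1=1
Advance to t=1 (no further collisions before then); velocities: v0=-2 v1=1; positions = 0 1

Answer: 0 1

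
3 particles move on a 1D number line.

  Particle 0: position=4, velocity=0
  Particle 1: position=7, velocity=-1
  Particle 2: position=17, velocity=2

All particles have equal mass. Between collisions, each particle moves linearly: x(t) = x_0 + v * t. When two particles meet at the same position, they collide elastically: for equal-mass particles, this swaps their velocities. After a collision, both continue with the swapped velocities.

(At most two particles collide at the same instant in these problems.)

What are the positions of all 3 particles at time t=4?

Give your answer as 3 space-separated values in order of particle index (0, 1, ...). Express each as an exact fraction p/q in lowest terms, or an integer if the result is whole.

Collision at t=3: particles 0 and 1 swap velocities; positions: p0=4 p1=4 p2=23; velocities now: v0=-1 v1=0 v2=2
Advance to t=4 (no further collisions before then); velocities: v0=-1 v1=0 v2=2; positions = 3 4 25

Answer: 3 4 25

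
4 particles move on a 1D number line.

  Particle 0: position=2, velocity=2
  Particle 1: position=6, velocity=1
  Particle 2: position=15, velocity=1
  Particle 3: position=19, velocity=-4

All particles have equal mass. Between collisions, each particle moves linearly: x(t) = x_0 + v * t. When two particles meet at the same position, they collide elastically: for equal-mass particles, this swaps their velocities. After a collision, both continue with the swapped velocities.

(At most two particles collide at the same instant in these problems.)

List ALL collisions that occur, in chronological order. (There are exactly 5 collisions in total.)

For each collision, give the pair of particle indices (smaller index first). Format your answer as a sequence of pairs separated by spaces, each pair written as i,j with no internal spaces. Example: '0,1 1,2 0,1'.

Collision at t=4/5: particles 2 and 3 swap velocities; positions: p0=18/5 p1=34/5 p2=79/5 p3=79/5; velocities now: v0=2 v1=1 v2=-4 v3=1
Collision at t=13/5: particles 1 and 2 swap velocities; positions: p0=36/5 p1=43/5 p2=43/5 p3=88/5; velocities now: v0=2 v1=-4 v2=1 v3=1
Collision at t=17/6: particles 0 and 1 swap velocities; positions: p0=23/3 p1=23/3 p2=53/6 p3=107/6; velocities now: v0=-4 v1=2 v2=1 v3=1
Collision at t=4: particles 1 and 2 swap velocities; positions: p0=3 p1=10 p2=10 p3=19; velocities now: v0=-4 v1=1 v2=2 v3=1
Collision at t=13: particles 2 and 3 swap velocities; positions: p0=-33 p1=19 p2=28 p3=28; velocities now: v0=-4 v1=1 v2=1 v3=2

Answer: 2,3 1,2 0,1 1,2 2,3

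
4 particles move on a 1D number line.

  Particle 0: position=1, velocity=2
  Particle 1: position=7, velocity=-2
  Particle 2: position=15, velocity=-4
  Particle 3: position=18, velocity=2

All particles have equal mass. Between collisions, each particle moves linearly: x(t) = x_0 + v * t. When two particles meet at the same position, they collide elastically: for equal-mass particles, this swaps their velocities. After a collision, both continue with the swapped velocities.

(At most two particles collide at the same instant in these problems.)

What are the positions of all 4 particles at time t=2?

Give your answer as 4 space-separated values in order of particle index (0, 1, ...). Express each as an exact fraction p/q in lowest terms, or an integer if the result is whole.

Collision at t=3/2: particles 0 and 1 swap velocities; positions: p0=4 p1=4 p2=9 p3=21; velocities now: v0=-2 v1=2 v2=-4 v3=2
Advance to t=2 (no further collisions before then); velocities: v0=-2 v1=2 v2=-4 v3=2; positions = 3 5 7 22

Answer: 3 5 7 22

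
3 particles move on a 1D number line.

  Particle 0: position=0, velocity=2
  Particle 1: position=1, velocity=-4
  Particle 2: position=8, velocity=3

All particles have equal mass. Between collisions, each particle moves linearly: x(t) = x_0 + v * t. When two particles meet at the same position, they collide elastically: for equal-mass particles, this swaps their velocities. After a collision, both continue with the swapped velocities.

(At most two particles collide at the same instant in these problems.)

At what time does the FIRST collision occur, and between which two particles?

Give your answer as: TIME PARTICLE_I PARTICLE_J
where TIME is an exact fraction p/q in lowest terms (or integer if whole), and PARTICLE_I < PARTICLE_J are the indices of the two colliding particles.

Answer: 1/6 0 1

Derivation:
Pair (0,1): pos 0,1 vel 2,-4 -> gap=1, closing at 6/unit, collide at t=1/6
Pair (1,2): pos 1,8 vel -4,3 -> not approaching (rel speed -7 <= 0)
Earliest collision: t=1/6 between 0 and 1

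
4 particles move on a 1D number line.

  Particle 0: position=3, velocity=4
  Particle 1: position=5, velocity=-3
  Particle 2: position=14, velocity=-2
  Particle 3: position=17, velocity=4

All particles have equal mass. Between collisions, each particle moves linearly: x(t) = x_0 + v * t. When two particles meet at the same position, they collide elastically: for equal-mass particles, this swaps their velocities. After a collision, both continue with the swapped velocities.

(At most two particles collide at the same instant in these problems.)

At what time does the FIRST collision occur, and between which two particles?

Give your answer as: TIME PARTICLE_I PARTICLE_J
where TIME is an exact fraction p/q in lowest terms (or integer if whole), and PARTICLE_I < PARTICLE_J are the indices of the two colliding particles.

Pair (0,1): pos 3,5 vel 4,-3 -> gap=2, closing at 7/unit, collide at t=2/7
Pair (1,2): pos 5,14 vel -3,-2 -> not approaching (rel speed -1 <= 0)
Pair (2,3): pos 14,17 vel -2,4 -> not approaching (rel speed -6 <= 0)
Earliest collision: t=2/7 between 0 and 1

Answer: 2/7 0 1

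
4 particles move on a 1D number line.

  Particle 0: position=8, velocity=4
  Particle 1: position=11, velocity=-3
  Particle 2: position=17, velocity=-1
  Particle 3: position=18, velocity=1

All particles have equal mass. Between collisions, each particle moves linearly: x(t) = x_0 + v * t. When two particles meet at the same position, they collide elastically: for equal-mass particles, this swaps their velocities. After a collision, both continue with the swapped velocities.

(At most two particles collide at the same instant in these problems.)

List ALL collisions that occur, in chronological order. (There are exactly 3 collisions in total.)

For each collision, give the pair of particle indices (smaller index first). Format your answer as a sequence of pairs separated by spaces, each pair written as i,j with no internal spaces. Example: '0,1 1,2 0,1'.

Answer: 0,1 1,2 2,3

Derivation:
Collision at t=3/7: particles 0 and 1 swap velocities; positions: p0=68/7 p1=68/7 p2=116/7 p3=129/7; velocities now: v0=-3 v1=4 v2=-1 v3=1
Collision at t=9/5: particles 1 and 2 swap velocities; positions: p0=28/5 p1=76/5 p2=76/5 p3=99/5; velocities now: v0=-3 v1=-1 v2=4 v3=1
Collision at t=10/3: particles 2 and 3 swap velocities; positions: p0=1 p1=41/3 p2=64/3 p3=64/3; velocities now: v0=-3 v1=-1 v2=1 v3=4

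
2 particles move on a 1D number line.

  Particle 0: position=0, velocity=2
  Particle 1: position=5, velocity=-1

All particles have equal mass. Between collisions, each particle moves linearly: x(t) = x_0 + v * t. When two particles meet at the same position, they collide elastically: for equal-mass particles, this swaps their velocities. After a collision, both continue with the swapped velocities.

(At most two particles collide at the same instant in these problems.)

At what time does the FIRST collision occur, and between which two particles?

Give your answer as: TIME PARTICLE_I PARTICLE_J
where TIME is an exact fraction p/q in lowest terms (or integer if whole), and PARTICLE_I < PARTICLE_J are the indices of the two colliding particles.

Answer: 5/3 0 1

Derivation:
Pair (0,1): pos 0,5 vel 2,-1 -> gap=5, closing at 3/unit, collide at t=5/3
Earliest collision: t=5/3 between 0 and 1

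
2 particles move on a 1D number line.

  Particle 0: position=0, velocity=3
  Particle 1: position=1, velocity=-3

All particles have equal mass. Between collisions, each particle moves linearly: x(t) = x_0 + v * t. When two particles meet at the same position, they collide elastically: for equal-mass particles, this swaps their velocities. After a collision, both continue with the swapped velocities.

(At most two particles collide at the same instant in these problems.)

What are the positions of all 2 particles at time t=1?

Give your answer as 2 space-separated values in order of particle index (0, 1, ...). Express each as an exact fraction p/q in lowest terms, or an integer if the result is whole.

Answer: -2 3

Derivation:
Collision at t=1/6: particles 0 and 1 swap velocities; positions: p0=1/2 p1=1/2; velocities now: v0=-3 v1=3
Advance to t=1 (no further collisions before then); velocities: v0=-3 v1=3; positions = -2 3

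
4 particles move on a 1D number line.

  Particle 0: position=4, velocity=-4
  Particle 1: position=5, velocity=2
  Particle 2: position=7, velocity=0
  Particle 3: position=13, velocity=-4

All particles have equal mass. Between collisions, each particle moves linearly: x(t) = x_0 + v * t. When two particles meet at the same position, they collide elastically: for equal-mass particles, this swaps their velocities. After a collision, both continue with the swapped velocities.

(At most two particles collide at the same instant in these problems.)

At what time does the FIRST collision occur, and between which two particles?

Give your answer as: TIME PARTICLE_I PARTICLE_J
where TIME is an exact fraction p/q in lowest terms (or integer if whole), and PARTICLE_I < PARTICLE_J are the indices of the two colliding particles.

Answer: 1 1 2

Derivation:
Pair (0,1): pos 4,5 vel -4,2 -> not approaching (rel speed -6 <= 0)
Pair (1,2): pos 5,7 vel 2,0 -> gap=2, closing at 2/unit, collide at t=1
Pair (2,3): pos 7,13 vel 0,-4 -> gap=6, closing at 4/unit, collide at t=3/2
Earliest collision: t=1 between 1 and 2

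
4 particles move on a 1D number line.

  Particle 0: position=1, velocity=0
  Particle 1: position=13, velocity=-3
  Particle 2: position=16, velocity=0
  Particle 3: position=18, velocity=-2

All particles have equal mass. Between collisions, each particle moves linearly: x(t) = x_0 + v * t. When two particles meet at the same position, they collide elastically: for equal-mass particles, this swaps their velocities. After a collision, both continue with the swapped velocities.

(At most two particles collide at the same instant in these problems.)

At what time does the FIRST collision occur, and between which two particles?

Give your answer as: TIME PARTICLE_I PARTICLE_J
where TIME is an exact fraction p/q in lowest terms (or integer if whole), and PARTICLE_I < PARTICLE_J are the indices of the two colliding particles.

Pair (0,1): pos 1,13 vel 0,-3 -> gap=12, closing at 3/unit, collide at t=4
Pair (1,2): pos 13,16 vel -3,0 -> not approaching (rel speed -3 <= 0)
Pair (2,3): pos 16,18 vel 0,-2 -> gap=2, closing at 2/unit, collide at t=1
Earliest collision: t=1 between 2 and 3

Answer: 1 2 3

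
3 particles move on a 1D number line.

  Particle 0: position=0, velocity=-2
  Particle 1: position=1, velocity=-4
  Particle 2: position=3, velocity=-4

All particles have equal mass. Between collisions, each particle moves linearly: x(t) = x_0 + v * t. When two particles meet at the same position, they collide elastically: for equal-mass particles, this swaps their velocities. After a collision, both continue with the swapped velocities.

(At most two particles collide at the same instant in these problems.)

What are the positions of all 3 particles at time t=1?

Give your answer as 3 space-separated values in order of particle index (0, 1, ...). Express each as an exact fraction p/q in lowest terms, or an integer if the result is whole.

Collision at t=1/2: particles 0 and 1 swap velocities; positions: p0=-1 p1=-1 p2=1; velocities now: v0=-4 v1=-2 v2=-4
Advance to t=1 (no further collisions before then); velocities: v0=-4 v1=-2 v2=-4; positions = -3 -2 -1

Answer: -3 -2 -1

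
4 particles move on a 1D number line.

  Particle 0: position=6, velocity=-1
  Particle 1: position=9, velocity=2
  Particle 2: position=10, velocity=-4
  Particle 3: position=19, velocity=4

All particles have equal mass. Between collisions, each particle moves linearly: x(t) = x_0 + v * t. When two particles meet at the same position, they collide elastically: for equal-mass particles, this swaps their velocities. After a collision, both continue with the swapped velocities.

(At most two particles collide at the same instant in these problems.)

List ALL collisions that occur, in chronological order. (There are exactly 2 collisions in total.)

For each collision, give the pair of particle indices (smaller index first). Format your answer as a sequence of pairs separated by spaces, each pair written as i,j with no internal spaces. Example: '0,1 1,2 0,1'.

Answer: 1,2 0,1

Derivation:
Collision at t=1/6: particles 1 and 2 swap velocities; positions: p0=35/6 p1=28/3 p2=28/3 p3=59/3; velocities now: v0=-1 v1=-4 v2=2 v3=4
Collision at t=4/3: particles 0 and 1 swap velocities; positions: p0=14/3 p1=14/3 p2=35/3 p3=73/3; velocities now: v0=-4 v1=-1 v2=2 v3=4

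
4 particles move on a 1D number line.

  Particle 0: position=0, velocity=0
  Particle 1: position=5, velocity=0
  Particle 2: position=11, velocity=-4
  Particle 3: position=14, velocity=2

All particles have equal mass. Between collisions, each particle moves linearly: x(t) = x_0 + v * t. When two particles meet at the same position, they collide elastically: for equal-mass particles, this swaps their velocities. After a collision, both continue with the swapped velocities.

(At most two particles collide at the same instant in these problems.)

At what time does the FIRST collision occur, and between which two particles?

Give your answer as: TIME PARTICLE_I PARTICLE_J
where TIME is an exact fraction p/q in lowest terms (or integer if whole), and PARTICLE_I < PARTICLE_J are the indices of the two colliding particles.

Pair (0,1): pos 0,5 vel 0,0 -> not approaching (rel speed 0 <= 0)
Pair (1,2): pos 5,11 vel 0,-4 -> gap=6, closing at 4/unit, collide at t=3/2
Pair (2,3): pos 11,14 vel -4,2 -> not approaching (rel speed -6 <= 0)
Earliest collision: t=3/2 between 1 and 2

Answer: 3/2 1 2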